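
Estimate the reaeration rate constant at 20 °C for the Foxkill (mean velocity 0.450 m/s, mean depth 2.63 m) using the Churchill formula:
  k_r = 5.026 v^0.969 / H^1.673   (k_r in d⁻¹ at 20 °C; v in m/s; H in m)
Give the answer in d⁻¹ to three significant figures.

k_r = 5.026 × 0.450^0.969 / 2.63^1.673 = 5.026 × 0.4613 / 5.042 = 0.4598 d⁻¹.

k_r ≈ 0.460 d⁻¹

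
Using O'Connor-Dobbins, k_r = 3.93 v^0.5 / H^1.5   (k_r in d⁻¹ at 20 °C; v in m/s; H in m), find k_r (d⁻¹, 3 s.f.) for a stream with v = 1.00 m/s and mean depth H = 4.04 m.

k_r = 3.93 × 1.00^0.5 / 4.04^1.5 = 3.93 × 1.000 / 8.120 = 0.4840 d⁻¹.

k_r ≈ 0.484 d⁻¹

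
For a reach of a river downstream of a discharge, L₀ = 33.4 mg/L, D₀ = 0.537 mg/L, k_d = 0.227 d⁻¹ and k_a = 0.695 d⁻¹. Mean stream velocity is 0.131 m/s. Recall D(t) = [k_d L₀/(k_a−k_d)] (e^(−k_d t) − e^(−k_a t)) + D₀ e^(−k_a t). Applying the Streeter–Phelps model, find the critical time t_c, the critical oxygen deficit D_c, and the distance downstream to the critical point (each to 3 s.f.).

At the critical point dD/dt = 0, so k_d L₀ e^(−k_d t) = k_a D. Substituting D(t) from the Streeter–Phelps equation and solving for t gives
t_c = ln[(k_a/k_d)(1 − D₀(k_a−k_d)/(k_d L₀))] / (k_a−k_d).
Here k_a−k_d = 0.4680 d⁻¹ and 1 − D₀(k_a−k_d)/(k_d L₀) = 1 − 0.537×0.4680/(0.227×33.4) = 0.9669, so
t_c = ln(3.062 × 0.9669) / 0.4680 = 1.085 / 0.4680 = 2.319 d.
D_c = (k_d/k_a) L₀ e^(−k_d t_c) = (0.227/0.695) × 33.4 × e^(−0.227×2.319) = 0.3266 × 33.4 × 0.5907 = 6.444 mg/L.
x_c = v t_c = 0.131 m/s × 2.319 d × 86400 s/d = 26250 m ≈ 26.2 km.

t_c ≈ 2.32 d; D_c ≈ 6.44 mg/L; x_c ≈ 26.2 km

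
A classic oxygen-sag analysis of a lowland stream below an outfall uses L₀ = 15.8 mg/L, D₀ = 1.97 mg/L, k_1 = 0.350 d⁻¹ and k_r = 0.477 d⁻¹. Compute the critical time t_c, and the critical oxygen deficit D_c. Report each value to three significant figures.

t_c ≈ 2.07 d; D_c ≈ 5.61 mg/L

t_c = [1/(k_r−k_1)] ln[(k_r/k_1)(1 − D₀(k_r−k_1)/(k_1 L₀))]
= [1/(0.477−0.350)] ln[(0.477/0.350)(1 − 1.97×0.1270/(0.350×15.8))]
= (1/0.1270) ln[1.363 × 0.9548] = 7.874 × ln(1.301) = 7.874 × 0.2633 = 2.073 d.
L(t_c) = L₀ e^(−k_1 t_c) = 15.8 × 0.4840 = 7.648 mg/L, and at the critical point k_r D_c = k_1 L, so D_c = (0.350/0.477) × 7.648 = 5.612 mg/L.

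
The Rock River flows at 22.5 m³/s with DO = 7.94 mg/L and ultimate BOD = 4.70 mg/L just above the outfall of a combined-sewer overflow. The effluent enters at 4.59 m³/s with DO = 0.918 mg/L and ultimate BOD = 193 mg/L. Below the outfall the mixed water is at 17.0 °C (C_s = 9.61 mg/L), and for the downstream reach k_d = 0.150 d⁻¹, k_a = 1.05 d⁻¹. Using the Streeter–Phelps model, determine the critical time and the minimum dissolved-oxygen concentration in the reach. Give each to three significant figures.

Mixed DO = (22.5×7.94 + 4.59×0.918)/(22.5+4.59) = 182.9/27.09 = 6.750 mg/L.
Mixed L₀ = (22.5×4.70 + 4.59×193)/(27.09) = 991.6/27.09 = 36.60 mg/L.
Initial deficit D₀ = C_s − DO₀ = 9.61 − 6.750 = 2.860 mg/L.
t_c = (1/0.9000) ln[(1.05/0.150)(1 − 2.860×0.9000/(0.150×36.60))] = 1.111 × ln(3.719) = 1.459 d.
D_c = (0.150/1.05) × 36.60 × e^(−0.150×1.459) = 0.1429 × 36.60 × 0.8034 = 4.201 mg/L.
Minimum DO = 9.61 − 4.201 = 5.409 mg/L.

t_c ≈ 1.46 d; minimum DO ≈ 5.41 mg/L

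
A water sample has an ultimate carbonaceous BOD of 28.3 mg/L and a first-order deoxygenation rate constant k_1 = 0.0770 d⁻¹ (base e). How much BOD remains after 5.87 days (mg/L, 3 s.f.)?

L_t = L₀ e^(−k_1 t) = 28.3 × e^(−0.0770×5.87) = 28.3 × 0.6364 = 18.01 mg/L.

L ≈ 18.0 mg/L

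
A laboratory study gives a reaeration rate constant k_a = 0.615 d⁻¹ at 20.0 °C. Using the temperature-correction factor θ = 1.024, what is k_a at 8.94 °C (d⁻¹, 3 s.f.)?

k_a ≈ 0.473 d⁻¹

k_a(T₂) = k_a(T₁) · θ^(T₂−T₁) = 0.615 × 1.024^(8.94−20.0)
= 0.615 × 1.024^-11.1 = 0.615 × 0.7693 = 0.4731 d⁻¹.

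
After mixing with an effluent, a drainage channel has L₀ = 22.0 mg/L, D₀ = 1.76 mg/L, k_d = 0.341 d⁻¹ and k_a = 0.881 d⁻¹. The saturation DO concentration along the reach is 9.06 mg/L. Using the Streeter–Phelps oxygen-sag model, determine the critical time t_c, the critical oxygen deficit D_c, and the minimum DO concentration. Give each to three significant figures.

t_c = [1/(k_a−k_d)] ln[(k_a/k_d)(1 − D₀(k_a−k_d)/(k_d L₀))]
= [1/(0.881−0.341)] ln[(0.881/0.341)(1 − 1.76×0.5400/(0.341×22.0))]
= (1/0.5400) ln[2.584 × 0.8733] = 1.852 × ln(2.256) = 1.852 × 0.8137 = 1.507 d.
L(t_c) = L₀ e^(−k_d t_c) = 22.0 × 0.5982 = 13.16 mg/L, and at the critical point k_a D_c = k_d L, so D_c = (0.341/0.881) × 13.16 = 5.094 mg/L.
Minimum DO = C_s − D_c = 9.06 − 5.094 = 3.966 mg/L.

t_c ≈ 1.51 d; D_c ≈ 5.09 mg/L; min DO ≈ 3.97 mg/L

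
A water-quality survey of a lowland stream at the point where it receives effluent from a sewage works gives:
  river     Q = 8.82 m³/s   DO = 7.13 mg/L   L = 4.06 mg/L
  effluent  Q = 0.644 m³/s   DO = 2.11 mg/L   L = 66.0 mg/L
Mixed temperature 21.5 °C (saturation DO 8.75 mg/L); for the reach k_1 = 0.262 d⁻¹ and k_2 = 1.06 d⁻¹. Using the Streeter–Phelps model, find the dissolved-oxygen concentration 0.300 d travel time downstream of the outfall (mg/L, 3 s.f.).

DO ≈ 6.79 mg/L

Mixed DO = (8.82×7.13 + 0.644×2.11)/(8.82+0.644) = 64.25/9.464 = 6.788 mg/L.
Mixed L₀ = (8.82×4.06 + 0.644×66.0)/(9.464) = 78.31/9.464 = 8.275 mg/L.
Initial deficit D₀ = C_s − DO₀ = 8.75 − 6.788 = 1.962 mg/L.
D(0.300) = [0.262×8.275/(1.06−0.262)](e^(−0.262×0.300) − e^(−1.06×0.300)) + 1.962 e^(−1.06×0.300)
= 2.717 × (0.9244 − 0.7276) + 1.962 × 0.7276 = 1.962 mg/L.
DO = 8.75 − 1.962 = 6.788 mg/L.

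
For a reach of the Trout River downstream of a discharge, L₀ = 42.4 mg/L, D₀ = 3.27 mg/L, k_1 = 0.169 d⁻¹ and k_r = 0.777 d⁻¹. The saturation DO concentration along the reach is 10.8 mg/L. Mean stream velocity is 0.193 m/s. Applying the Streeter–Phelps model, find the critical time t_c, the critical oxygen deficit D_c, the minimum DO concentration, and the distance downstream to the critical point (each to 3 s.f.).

With k_r/k_1 = 4.598 and 1 − D₀(k_r−k_1)/(k_1 L₀) = 0.7225,
t_c = ln(4.598 × 0.7225) / (0.777 − 0.169) = ln(3.322) / 0.6080 = 1.201/0.6080 = 1.975 d.
L(t_c) = L₀ e^(−k_1 t_c) = 42.4 × 0.7163 = 30.37 mg/L, and at the critical point k_r D_c = k_1 L, so D_c = (0.169/0.777) × 30.37 = 6.605 mg/L.
Minimum DO = C_s − D_c = 10.8 − 6.605 = 4.195 mg/L.
x_c = v t_c = 0.193 m/s × 1.975 d × 86400 s/d = 32930 m ≈ 32.9 km.

t_c ≈ 1.97 d; D_c ≈ 6.61 mg/L; min DO ≈ 4.19 mg/L; x_c ≈ 32.9 km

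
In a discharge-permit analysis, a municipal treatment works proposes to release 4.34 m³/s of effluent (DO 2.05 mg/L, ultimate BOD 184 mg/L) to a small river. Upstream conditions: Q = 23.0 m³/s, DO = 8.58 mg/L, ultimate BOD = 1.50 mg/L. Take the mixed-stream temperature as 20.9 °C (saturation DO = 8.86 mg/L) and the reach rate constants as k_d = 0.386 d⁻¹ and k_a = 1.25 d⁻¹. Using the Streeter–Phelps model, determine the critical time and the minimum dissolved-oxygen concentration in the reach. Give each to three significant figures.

t_c ≈ 1.24 d; minimum DO ≈ 3.03 mg/L

Mixed DO = (23.0×8.58 + 4.34×2.05)/(23.0+4.34) = 206.2/27.34 = 7.543 mg/L.
Mixed L₀ = (23.0×1.50 + 4.34×184)/(27.34) = 833.1/27.34 = 30.47 mg/L.
Initial deficit D₀ = C_s − DO₀ = 8.86 − 7.543 = 1.317 mg/L.
t_c = (1/0.8640) ln[(1.25/0.386)(1 − 1.317×0.8640/(0.386×30.47))] = 1.157 × ln(2.925) = 1.242 d.
D_c = (0.386/1.25) × 30.47 × e^(−0.386×1.242) = 0.3088 × 30.47 × 0.6191 = 5.825 mg/L.
Minimum DO = 8.86 − 5.825 = 3.035 mg/L.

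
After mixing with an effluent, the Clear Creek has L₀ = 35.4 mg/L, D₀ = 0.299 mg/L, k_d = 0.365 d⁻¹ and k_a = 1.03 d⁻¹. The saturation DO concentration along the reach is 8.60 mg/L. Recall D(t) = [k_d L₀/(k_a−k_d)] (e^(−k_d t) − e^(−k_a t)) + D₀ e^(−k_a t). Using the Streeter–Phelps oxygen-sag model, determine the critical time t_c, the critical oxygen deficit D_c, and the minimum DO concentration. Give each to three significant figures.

t_c ≈ 1.54 d; D_c ≈ 7.16 mg/L; min DO ≈ 1.44 mg/L

t_c = [1/(k_a−k_d)] ln[(k_a/k_d)(1 − D₀(k_a−k_d)/(k_d L₀))]
= [1/(1.03−0.365)] ln[(1.03/0.365)(1 − 0.299×0.6650/(0.365×35.4))]
= (1/0.6650) ln[2.822 × 0.9846] = 1.504 × ln(2.778) = 1.504 × 1.022 = 1.537 d.
L(t_c) = L₀ e^(−k_d t_c) = 35.4 × 0.5707 = 20.20 mg/L, and at the critical point k_a D_c = k_d L, so D_c = (0.365/1.03) × 20.20 = 7.159 mg/L.
Minimum DO = C_s − D_c = 8.60 − 7.159 = 1.441 mg/L.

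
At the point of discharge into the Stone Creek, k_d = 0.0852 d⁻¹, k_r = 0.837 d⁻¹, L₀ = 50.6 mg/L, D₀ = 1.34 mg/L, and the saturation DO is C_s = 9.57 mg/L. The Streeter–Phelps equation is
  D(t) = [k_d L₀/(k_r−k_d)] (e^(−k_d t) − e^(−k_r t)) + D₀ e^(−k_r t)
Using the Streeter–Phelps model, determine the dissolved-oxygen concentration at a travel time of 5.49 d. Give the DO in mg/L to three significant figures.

k_d L₀/(k_r−k_d) = 0.0852×50.6/(0.837−0.0852) = 4.311/0.7518 = 5.734 mg/L.
e^(−k_d t) = e^(−0.0852×5.490) = 0.6264; e^(−k_r t) = e^(−0.837×5.490) = 0.01010.
D = 5.734 × (0.6264 − 0.01010) + 1.34 × 0.01010 = 3.534 + 0.01354 = 3.548 mg/L.
DO = C_s − D = 9.57 − 3.548 = 6.022 mg/L.

DO ≈ 6.02 mg/L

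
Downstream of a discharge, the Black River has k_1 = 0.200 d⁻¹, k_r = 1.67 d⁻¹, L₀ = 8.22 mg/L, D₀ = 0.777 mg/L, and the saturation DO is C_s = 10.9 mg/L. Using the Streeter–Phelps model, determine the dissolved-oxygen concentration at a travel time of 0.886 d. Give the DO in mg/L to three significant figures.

k_1 L₀/(k_r−k_1) = 0.200×8.22/(1.67−0.200) = 1.644/1.470 = 1.118 mg/L.
e^(−k_1 t) = e^(−0.200×0.8860) = 0.8376; e^(−k_r t) = e^(−1.67×0.8860) = 0.2277.
D = 1.118 × (0.8376 − 0.2277) + 0.777 × 0.2277 = 0.6821 + 0.1769 = 0.8590 mg/L.
DO = C_s − D = 10.9 − 0.8590 = 10.04 mg/L.

DO ≈ 10.0 mg/L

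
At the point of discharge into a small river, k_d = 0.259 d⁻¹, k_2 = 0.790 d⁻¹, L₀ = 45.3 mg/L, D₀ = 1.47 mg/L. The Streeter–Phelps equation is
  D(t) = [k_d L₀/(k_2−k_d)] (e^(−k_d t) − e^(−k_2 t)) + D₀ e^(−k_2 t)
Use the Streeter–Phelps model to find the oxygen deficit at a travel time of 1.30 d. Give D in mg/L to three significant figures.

D ≈ 8.39 mg/L

k_d L₀/(k_2−k_d) = 0.259×45.3/(0.790−0.259) = 11.73/0.5310 = 22.10 mg/L.
e^(−k_d t) = e^(−0.259×1.300) = 0.7141; e^(−k_2 t) = e^(−0.790×1.300) = 0.3581.
D = 22.10 × (0.7141 − 0.3581) + 1.47 × 0.3581 = 7.867 + 0.5264 = 8.393 mg/L.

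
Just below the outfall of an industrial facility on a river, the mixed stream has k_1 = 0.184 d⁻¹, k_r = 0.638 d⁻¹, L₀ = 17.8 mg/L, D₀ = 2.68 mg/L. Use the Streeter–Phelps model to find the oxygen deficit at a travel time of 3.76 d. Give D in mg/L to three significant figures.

k_1 L₀/(k_r−k_1) = 0.184×17.8/(0.638−0.184) = 3.275/0.4540 = 7.214 mg/L.
e^(−k_1 t) = e^(−0.184×3.760) = 0.5007; e^(−k_r t) = e^(−0.638×3.760) = 0.09082.
D = 7.214 × (0.5007 − 0.09082) + 2.68 × 0.09082 = 2.957 + 0.2434 = 3.200 mg/L.

D ≈ 3.20 mg/L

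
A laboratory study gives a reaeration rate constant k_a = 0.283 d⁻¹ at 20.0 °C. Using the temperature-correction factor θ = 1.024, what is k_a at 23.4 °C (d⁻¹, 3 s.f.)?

k_a ≈ 0.307 d⁻¹

k_a(T₂) = k_a(T₁) · θ^(T₂−T₁) = 0.283 × 1.024^(23.4−20.0)
= 0.283 × 1.024^3.40 = 0.283 × 1.084 = 0.3068 d⁻¹.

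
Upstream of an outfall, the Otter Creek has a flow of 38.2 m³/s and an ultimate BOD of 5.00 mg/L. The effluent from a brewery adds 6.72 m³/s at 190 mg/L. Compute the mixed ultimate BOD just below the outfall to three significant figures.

Flow-weighted mixing: C = (Q_r C_r + Q_w C_w)/(Q_r + Q_w)
= (38.2×5.00 + 6.72×190)/(38.2 + 6.72) = 1468/44.92 = 32.68 mg/L.

32.7 mg/L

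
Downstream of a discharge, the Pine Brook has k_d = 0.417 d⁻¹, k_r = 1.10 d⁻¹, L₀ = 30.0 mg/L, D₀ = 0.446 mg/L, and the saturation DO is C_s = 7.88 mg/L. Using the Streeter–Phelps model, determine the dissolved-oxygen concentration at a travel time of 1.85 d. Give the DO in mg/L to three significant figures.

DO ≈ 1.75 mg/L

k_d L₀/(k_r−k_d) = 0.417×30.0/(1.10−0.417) = 12.51/0.6830 = 18.32 mg/L.
e^(−k_d t) = e^(−0.417×1.850) = 0.4623; e^(−k_r t) = e^(−1.10×1.850) = 0.1307.
D = 18.32 × (0.4623 − 0.1307) + 0.446 × 0.1307 = 6.075 + 0.05828 = 6.133 mg/L.
DO = C_s − D = 7.88 − 6.133 = 1.747 mg/L.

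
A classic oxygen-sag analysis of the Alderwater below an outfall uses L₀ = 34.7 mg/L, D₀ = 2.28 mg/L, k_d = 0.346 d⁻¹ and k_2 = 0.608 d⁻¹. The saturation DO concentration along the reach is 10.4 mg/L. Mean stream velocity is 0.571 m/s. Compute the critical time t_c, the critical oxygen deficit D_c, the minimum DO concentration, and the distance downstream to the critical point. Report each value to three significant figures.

t_c = [1/(k_2−k_d)] ln[(k_2/k_d)(1 − D₀(k_2−k_d)/(k_d L₀))]
= [1/(0.608−0.346)] ln[(0.608/0.346)(1 − 2.28×0.2620/(0.346×34.7))]
= (1/0.2620) ln[1.757 × 0.9502] = 3.817 × ln(1.670) = 3.817 × 0.5127 = 1.957 d.
L(t_c) = L₀ e^(−k_d t_c) = 34.7 × 0.5081 = 17.63 mg/L, and at the critical point k_2 D_c = k_d L, so D_c = (0.346/0.608) × 17.63 = 10.03 mg/L.
Minimum DO = C_s − D_c = 10.4 − 10.03 = 0.3665 mg/L.
x_c = v t_c = 0.571 m/s × 1.957 d × 86400 s/d = 96540 m ≈ 96.5 km.

t_c ≈ 1.96 d; D_c ≈ 10.0 mg/L; min DO ≈ 0.367 mg/L; x_c ≈ 96.5 km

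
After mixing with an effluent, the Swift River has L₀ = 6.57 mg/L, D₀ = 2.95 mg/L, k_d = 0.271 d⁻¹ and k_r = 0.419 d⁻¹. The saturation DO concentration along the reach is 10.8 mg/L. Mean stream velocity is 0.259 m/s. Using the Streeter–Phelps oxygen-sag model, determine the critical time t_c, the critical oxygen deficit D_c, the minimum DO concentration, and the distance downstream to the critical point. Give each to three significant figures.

t_c ≈ 1.04 d; D_c ≈ 3.20 mg/L; min DO ≈ 7.60 mg/L; x_c ≈ 23.3 km

t_c = [1/(k_r−k_d)] ln[(k_r/k_d)(1 − D₀(k_r−k_d)/(k_d L₀))]
= [1/(0.419−0.271)] ln[(0.419/0.271)(1 − 2.95×0.1480/(0.271×6.57))]
= (1/0.1480) ln[1.546 × 0.7548] = 6.757 × ln(1.167) = 6.757 × 0.1544 = 1.043 d.
L(t_c) = L₀ e^(−k_d t_c) = 6.57 × 0.7537 = 4.952 mg/L, and at the critical point k_r D_c = k_d L, so D_c = (0.271/0.419) × 4.952 = 3.203 mg/L.
Minimum DO = C_s − D_c = 10.8 − 3.203 = 7.597 mg/L.
x_c = v t_c = 0.259 m/s × 1.043 d × 86400 s/d = 23350 m ≈ 23.3 km.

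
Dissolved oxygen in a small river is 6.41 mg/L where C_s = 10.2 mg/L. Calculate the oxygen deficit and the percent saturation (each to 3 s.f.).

D ≈ 3.79 mg/L; 62.8 % saturation

D = C_s − C = 10.2 − 6.41 = 3.79 mg/L.
% saturation = 6.41/10.2 × 100 = 62.8 %.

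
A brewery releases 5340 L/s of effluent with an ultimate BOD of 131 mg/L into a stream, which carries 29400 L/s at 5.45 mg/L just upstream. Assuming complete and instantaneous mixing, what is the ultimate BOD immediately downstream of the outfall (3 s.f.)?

Flow-weighted mixing: C = (Q_r C_r + Q_w C_w)/(Q_r + Q_w)
= (29400×5.45 + 5340×131)/(29400 + 5340) = 859800/34740 = 24.75 mg/L.

24.7 mg/L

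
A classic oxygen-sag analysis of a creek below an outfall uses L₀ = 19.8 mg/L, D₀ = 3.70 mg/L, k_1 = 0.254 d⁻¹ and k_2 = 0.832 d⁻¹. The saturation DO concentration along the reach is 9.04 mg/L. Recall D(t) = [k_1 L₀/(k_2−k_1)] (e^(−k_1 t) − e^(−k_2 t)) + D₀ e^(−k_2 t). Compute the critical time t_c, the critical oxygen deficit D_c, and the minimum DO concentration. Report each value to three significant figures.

t_c = [1/(k_2−k_1)] ln[(k_2/k_1)(1 − D₀(k_2−k_1)/(k_1 L₀))]
= [1/(0.832−0.254)] ln[(0.832/0.254)(1 − 3.70×0.5780/(0.254×19.8))]
= (1/0.5780) ln[3.276 × 0.5748] = 1.730 × ln(1.883) = 1.730 × 0.6327 = 1.095 d.
L(t_c) = L₀ e^(−k_1 t_c) = 19.8 × 0.7573 = 14.99 mg/L, and at the critical point k_2 D_c = k_1 L, so D_c = (0.254/0.832) × 14.99 = 4.577 mg/L.
Minimum DO = C_s − D_c = 9.04 − 4.577 = 4.463 mg/L.

t_c ≈ 1.09 d; D_c ≈ 4.58 mg/L; min DO ≈ 4.46 mg/L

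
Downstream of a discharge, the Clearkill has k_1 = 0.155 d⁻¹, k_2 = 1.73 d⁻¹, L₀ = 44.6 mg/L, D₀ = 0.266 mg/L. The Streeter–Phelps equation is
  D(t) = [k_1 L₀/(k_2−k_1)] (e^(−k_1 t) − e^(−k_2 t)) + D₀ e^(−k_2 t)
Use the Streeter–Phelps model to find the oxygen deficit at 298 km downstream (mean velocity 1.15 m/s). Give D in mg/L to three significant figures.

D ≈ 2.73 mg/L

Travel time t = x/v = 298 km / (1.15 m/s) = 298000 m / 1.15 m/s = 259100 s = 2.999 d.
k_1 L₀/(k_2−k_1) = 0.155×44.6/(1.73−0.155) = 6.913/1.575 = 4.389 mg/L.
e^(−k_1 t) = e^(−0.155×2.999) = 0.6282; e^(−k_2 t) = e^(−1.73×2.999) = 0.005580.
D = 4.389 × (0.6282 − 0.005580) + 0.266 × 0.005580 = 2.733 + 0.001484 = 2.734 mg/L.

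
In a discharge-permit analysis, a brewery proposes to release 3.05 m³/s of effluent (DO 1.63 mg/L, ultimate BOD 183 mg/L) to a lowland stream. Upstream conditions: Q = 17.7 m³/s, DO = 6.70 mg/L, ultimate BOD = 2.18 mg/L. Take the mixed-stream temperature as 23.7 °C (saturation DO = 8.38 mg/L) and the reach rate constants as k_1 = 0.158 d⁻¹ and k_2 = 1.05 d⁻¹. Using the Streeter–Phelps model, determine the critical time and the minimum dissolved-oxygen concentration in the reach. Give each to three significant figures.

t_c ≈ 1.40 d; minimum DO ≈ 4.91 mg/L

Mixed DO = (17.7×6.70 + 3.05×1.63)/(17.7+3.05) = 123.6/20.75 = 5.955 mg/L.
Mixed L₀ = (17.7×2.18 + 3.05×183)/(20.75) = 596.7/20.75 = 28.76 mg/L.
Initial deficit D₀ = C_s − DO₀ = 8.38 − 5.955 = 2.425 mg/L.
t_c = (1/0.8920) ln[(1.05/0.158)(1 − 2.425×0.8920/(0.158×28.76))] = 1.121 × ln(3.482) = 1.399 d.
D_c = (0.158/1.05) × 28.76 × e^(−0.158×1.399) = 0.1505 × 28.76 × 0.8017 = 3.469 mg/L.
Minimum DO = 8.38 − 3.469 = 4.911 mg/L.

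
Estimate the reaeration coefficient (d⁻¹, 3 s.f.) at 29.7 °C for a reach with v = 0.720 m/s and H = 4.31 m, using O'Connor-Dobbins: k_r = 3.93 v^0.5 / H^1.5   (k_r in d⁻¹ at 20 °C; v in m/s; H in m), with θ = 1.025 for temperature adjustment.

k_r(20) = 3.93 × 0.720^0.5 / 4.31^1.5 = 3.93 × 0.8485 / 8.948 = 0.3727 d⁻¹.
k_r(29.7) = 0.3727 × 1.025^(29.7−20) = 0.3727 × 1.271 = 0.4735 d⁻¹.

k_r ≈ 0.474 d⁻¹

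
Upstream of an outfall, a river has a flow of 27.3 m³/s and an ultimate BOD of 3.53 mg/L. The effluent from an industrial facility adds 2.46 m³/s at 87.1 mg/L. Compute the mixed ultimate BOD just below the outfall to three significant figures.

Flow-weighted mixing: C = (Q_r C_r + Q_w C_w)/(Q_r + Q_w)
= (27.3×3.53 + 2.46×87.1)/(27.3 + 2.46) = 310.6/29.76 = 10.44 mg/L.

10.4 mg/L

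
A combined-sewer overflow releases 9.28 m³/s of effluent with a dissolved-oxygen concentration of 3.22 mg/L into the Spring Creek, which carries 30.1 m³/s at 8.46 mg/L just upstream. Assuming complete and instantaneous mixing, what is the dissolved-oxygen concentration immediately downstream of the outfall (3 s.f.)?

Flow-weighted mixing: C = (Q_r C_r + Q_w C_w)/(Q_r + Q_w)
= (30.1×8.46 + 9.28×3.22)/(30.1 + 9.28) = 284.5/39.38 = 7.225 mg/L.

7.23 mg/L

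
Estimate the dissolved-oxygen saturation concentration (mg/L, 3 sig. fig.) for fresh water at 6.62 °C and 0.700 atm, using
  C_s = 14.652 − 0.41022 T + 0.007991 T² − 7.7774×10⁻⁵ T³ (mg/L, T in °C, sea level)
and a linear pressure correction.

At sea level: C_s = 14.652 − 0.41022×6.62 + 0.007991×6.62² − 7.7774×10⁻⁵×6.62³ = 12.26 mg/L.
Pressure correction: C_s' = 12.26 × 0.700 = 8.585 mg/L.

C_s ≈ 8.58 mg/L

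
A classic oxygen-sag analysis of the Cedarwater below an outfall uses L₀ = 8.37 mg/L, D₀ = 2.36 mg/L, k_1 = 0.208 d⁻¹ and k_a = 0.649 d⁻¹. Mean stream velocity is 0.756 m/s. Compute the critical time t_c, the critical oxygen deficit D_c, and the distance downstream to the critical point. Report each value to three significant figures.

At the critical point dD/dt = 0, so k_1 L₀ e^(−k_1 t) = k_a D. Substituting D(t) from the Streeter–Phelps equation and solving for t gives
t_c = ln[(k_a/k_1)(1 − D₀(k_a−k_1)/(k_1 L₀))] / (k_a−k_1).
Here k_a−k_1 = 0.4410 d⁻¹ and 1 − D₀(k_a−k_1)/(k_1 L₀) = 1 − 2.36×0.4410/(0.208×8.37) = 0.4022, so
t_c = ln(3.120 × 0.4022) / 0.4410 = 0.2271 / 0.4410 = 0.5149 d.
L(t_c) = L₀ e^(−k_1 t_c) = 8.37 × 0.8984 = 7.520 mg/L, and at the critical point k_a D_c = k_1 L, so D_c = (0.208/0.649) × 7.520 = 2.410 mg/L.
x_c = v t_c = 0.756 m/s × 0.5149 d × 86400 s/d = 33630 m ≈ 33.6 km.

t_c ≈ 0.515 d; D_c ≈ 2.41 mg/L; x_c ≈ 33.6 km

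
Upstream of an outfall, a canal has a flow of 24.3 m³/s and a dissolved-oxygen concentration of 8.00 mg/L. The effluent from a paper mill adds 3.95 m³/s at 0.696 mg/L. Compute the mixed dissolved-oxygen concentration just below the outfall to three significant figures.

Flow-weighted mixing: C = (Q_r C_r + Q_w C_w)/(Q_r + Q_w)
= (24.3×8.00 + 3.95×0.696)/(24.3 + 3.95) = 197.1/28.25 = 6.979 mg/L.

6.98 mg/L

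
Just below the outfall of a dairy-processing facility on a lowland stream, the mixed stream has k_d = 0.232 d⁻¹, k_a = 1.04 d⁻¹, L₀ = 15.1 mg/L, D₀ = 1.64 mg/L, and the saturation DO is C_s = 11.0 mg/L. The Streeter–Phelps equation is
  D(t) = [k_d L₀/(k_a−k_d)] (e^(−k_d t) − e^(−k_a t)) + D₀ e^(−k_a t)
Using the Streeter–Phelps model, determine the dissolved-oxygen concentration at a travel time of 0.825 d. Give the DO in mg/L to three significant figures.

DO ≈ 8.56 mg/L

k_d L₀/(k_a−k_d) = 0.232×15.1/(1.04−0.232) = 3.503/0.8080 = 4.336 mg/L.
e^(−k_d t) = e^(−0.232×0.8250) = 0.8258; e^(−k_a t) = e^(−1.04×0.8250) = 0.4240.
D = 4.336 × (0.8258 − 0.4240) + 1.64 × 0.4240 = 1.742 + 0.6954 = 2.437 mg/L.
DO = C_s − D = 11.0 − 2.437 = 8.563 mg/L.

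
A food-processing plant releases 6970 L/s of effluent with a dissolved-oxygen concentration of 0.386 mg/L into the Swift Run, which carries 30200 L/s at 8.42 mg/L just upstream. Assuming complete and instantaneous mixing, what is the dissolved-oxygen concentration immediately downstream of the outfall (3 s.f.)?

6.91 mg/L

Flow-weighted mixing: C = (Q_r C_r + Q_w C_w)/(Q_r + Q_w)
= (30200×8.42 + 6970×0.386)/(30200 + 6970) = 257000/37170 = 6.913 mg/L.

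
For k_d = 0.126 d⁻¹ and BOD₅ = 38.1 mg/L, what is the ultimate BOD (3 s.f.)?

L₀ ≈ 81.5 mg/L

BOD₅ = L₀(1 − e^(−5k_d)) ⇒ L₀ = BOD₅ / (1 − e^(−5×0.126))
= 38.1 / (1 − 0.5326) = 38.1 / 0.4674 = 81.51 mg/L.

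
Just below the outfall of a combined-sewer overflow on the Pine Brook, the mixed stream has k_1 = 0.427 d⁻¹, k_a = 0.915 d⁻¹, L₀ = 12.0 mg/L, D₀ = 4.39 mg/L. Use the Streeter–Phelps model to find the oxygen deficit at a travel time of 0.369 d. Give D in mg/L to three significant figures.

D ≈ 4.61 mg/L

k_1 L₀/(k_a−k_1) = 0.427×12.0/(0.915−0.427) = 5.124/0.4880 = 10.50 mg/L.
e^(−k_1 t) = e^(−0.427×0.3690) = 0.8542; e^(−k_a t) = e^(−0.915×0.3690) = 0.7135.
D = 10.50 × (0.8542 − 0.7135) + 4.39 × 0.7135 = 1.478 + 3.132 = 4.610 mg/L.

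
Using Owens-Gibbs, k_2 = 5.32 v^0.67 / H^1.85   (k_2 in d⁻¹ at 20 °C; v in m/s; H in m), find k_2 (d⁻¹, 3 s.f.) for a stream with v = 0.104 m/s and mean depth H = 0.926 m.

k_2 = 5.32 × 0.104^0.67 / 0.926^1.85 = 5.32 × 0.2195 / 0.8674 = 1.346 d⁻¹.

k_2 ≈ 1.35 d⁻¹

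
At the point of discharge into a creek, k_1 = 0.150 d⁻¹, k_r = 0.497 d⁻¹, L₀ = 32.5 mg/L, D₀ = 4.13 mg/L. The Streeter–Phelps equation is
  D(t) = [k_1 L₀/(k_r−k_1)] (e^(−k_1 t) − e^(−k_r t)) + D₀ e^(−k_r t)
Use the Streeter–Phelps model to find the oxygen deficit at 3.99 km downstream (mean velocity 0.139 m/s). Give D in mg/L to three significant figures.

Travel time t = x/v = 3.99 km / (0.139 m/s) = 3990 m / 0.139 m/s = 28710 s = 0.3322 d.
k_1 L₀/(k_r−k_1) = 0.150×32.5/(0.497−0.150) = 4.875/0.3470 = 14.05 mg/L.
e^(−k_1 t) = e^(−0.150×0.3322) = 0.9514; e^(−k_r t) = e^(−0.497×0.3322) = 0.8478.
D = 14.05 × (0.9514 − 0.8478) + 4.13 × 0.8478 = 1.455 + 3.501 = 4.957 mg/L.

D ≈ 4.96 mg/L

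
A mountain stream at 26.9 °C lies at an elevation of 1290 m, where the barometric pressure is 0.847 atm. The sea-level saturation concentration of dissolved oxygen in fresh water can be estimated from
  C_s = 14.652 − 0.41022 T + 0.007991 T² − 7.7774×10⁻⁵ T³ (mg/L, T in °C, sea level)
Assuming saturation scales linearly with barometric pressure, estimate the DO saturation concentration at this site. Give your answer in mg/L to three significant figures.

C_s ≈ 6.68 mg/L

At sea level: C_s = 14.652 − 0.41022×26.9 + 0.007991×26.9² − 7.7774×10⁻⁵×26.9³ = 7.886 mg/L.
Pressure correction: C_s' = 7.886 × 0.847 = 6.679 mg/L.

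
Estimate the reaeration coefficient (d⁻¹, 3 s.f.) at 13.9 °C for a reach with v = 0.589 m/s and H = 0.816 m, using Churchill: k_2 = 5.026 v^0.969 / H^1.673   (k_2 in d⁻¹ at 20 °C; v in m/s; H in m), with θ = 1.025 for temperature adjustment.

k_2(20) = 5.026 × 0.589^0.969 / 0.816^1.673 = 5.026 × 0.5987 / 0.7116 = 4.229 d⁻¹.
k_2(13.9) = 4.229 × 1.025^(13.9−20) = 4.229 × 0.8602 = 3.637 d⁻¹.

k_2 ≈ 3.64 d⁻¹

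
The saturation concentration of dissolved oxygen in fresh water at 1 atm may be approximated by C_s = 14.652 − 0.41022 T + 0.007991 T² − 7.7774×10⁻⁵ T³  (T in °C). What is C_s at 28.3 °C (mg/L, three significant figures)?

C_s = 14.652 − 0.41022×28.3 + 0.007991×28.3² − 7.7774×10⁻⁵×28.3³ = 7.680 mg/L.

C_s ≈ 7.68 mg/L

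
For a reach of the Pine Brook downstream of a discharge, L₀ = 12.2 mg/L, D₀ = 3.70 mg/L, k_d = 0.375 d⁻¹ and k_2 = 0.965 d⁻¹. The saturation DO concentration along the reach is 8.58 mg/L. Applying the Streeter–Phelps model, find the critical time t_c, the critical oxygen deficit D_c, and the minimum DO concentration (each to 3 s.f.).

t_c ≈ 0.503 d; D_c ≈ 3.93 mg/L; min DO ≈ 4.65 mg/L

With k_2/k_d = 2.573 and 1 − D₀(k_2−k_d)/(k_d L₀) = 0.5228,
t_c = ln(2.573 × 0.5228) / (0.965 − 0.375) = ln(1.345) / 0.5900 = 0.2967/0.5900 = 0.5029 d.
D_c = (k_d/k_2) L₀ e^(−k_d t_c) = (0.375/0.965) × 12.2 × e^(−0.375×0.5029) = 0.3886 × 12.2 × 0.8281 = 3.926 mg/L.
Minimum DO = C_s − D_c = 8.58 − 3.926 = 4.654 mg/L.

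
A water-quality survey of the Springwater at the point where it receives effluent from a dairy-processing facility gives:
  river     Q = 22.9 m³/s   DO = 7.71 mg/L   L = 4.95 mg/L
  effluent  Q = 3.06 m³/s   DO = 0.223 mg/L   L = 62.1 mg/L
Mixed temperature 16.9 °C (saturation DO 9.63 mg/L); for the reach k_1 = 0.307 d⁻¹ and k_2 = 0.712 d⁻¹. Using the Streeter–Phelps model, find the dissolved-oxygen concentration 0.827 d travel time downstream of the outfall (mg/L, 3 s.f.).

Mixed DO = (22.9×7.71 + 3.06×0.223)/(22.9+3.06) = 177.2/25.96 = 6.827 mg/L.
Mixed L₀ = (22.9×4.95 + 3.06×62.1)/(25.96) = 303.4/25.96 = 11.69 mg/L.
Initial deficit D₀ = C_s − DO₀ = 9.63 − 6.827 = 2.803 mg/L.
D(0.827) = [0.307×11.69/(0.712−0.307)](e^(−0.307×0.827) − e^(−0.712×0.827)) + 2.803 e^(−0.712×0.827)
= 8.859 × (0.7758 − 0.5550) + 2.803 × 0.5550 = 3.511 mg/L.
DO = 9.63 − 3.511 = 6.119 mg/L.

DO ≈ 6.12 mg/L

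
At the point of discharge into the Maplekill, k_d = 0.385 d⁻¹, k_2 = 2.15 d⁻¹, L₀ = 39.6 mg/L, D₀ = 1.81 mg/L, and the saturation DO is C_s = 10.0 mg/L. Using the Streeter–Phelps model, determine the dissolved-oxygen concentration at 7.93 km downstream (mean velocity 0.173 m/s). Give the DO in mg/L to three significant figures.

DO ≈ 5.14 mg/L

Travel time t = x/v = 7.93 km / (0.173 m/s) = 7930 m / 0.173 m/s = 45840 s = 0.5305 d.
k_d L₀/(k_2−k_d) = 0.385×39.6/(2.15−0.385) = 15.25/1.765 = 8.638 mg/L.
e^(−k_d t) = e^(−0.385×0.5305) = 0.8153; e^(−k_2 t) = e^(−2.15×0.5305) = 0.3196.
D = 8.638 × (0.8153 − 0.3196) + 1.81 × 0.3196 = 4.281 + 0.5785 = 4.860 mg/L.
DO = C_s − D = 10.0 − 4.860 = 5.140 mg/L.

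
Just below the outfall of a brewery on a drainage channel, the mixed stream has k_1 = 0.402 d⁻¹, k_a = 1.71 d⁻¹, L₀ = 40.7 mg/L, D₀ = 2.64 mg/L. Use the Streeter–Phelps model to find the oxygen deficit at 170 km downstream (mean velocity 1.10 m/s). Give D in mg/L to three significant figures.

D ≈ 5.63 mg/L

Travel time t = x/v = 170 km / (1.10 m/s) = 170000 m / 1.10 m/s = 154500 s = 1.789 d.
k_1 L₀/(k_a−k_1) = 0.402×40.7/(1.71−0.402) = 16.36/1.308 = 12.51 mg/L.
e^(−k_1 t) = e^(−0.402×1.789) = 0.4872; e^(−k_a t) = e^(−1.71×1.789) = 0.04695.
D = 12.51 × (0.4872 − 0.04695) + 2.64 × 0.04695 = 5.507 + 0.1239 = 5.631 mg/L.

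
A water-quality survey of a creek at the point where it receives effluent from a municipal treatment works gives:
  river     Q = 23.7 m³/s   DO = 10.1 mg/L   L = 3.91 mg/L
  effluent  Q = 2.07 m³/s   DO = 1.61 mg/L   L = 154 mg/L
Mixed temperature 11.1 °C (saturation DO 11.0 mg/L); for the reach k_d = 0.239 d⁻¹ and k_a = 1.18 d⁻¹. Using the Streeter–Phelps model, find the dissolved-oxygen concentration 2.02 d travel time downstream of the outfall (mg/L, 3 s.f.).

DO ≈ 8.73 mg/L

Mixed DO = (23.7×10.1 + 2.07×1.61)/(23.7+2.07) = 242.7/25.77 = 9.418 mg/L.
Mixed L₀ = (23.7×3.91 + 2.07×154)/(25.77) = 411.4/25.77 = 15.97 mg/L.
Initial deficit D₀ = C_s − DO₀ = 11.0 − 9.418 = 1.582 mg/L.
D(2.02) = [0.239×15.97/(1.18−0.239)](e^(−0.239×2.02) − e^(−1.18×2.02)) + 1.582 e^(−1.18×2.02)
= 4.055 × (0.6171 − 0.09222) + 1.582 × 0.09222 = 2.274 mg/L.
DO = 11.0 − 2.274 = 8.726 mg/L.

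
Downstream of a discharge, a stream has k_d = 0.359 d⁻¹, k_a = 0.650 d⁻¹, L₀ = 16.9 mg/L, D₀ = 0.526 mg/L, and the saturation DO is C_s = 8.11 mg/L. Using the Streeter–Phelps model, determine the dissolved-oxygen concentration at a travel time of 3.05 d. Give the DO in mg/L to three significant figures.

DO ≈ 3.93 mg/L

k_d L₀/(k_a−k_d) = 0.359×16.9/(0.650−0.359) = 6.067/0.2910 = 20.85 mg/L.
e^(−k_d t) = e^(−0.359×3.050) = 0.3346; e^(−k_a t) = e^(−0.650×3.050) = 0.1377.
D = 20.85 × (0.3346 − 0.1377) + 0.526 × 0.1377 = 4.104 + 0.07244 = 4.176 mg/L.
DO = C_s − D = 8.11 − 4.176 = 3.934 mg/L.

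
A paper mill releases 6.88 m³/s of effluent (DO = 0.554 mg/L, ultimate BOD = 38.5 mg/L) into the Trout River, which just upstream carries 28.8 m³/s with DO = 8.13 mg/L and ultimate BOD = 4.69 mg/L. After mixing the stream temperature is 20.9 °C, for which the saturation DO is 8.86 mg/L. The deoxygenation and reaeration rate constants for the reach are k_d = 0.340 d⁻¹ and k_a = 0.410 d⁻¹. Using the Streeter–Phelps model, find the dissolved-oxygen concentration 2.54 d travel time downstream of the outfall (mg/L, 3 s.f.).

DO ≈ 4.35 mg/L

Mixed DO = (28.8×8.13 + 6.88×0.554)/(28.8+6.88) = 238.0/35.68 = 6.669 mg/L.
Mixed L₀ = (28.8×4.69 + 6.88×38.5)/(35.68) = 400.0/35.68 = 11.21 mg/L.
Initial deficit D₀ = C_s − DO₀ = 8.86 − 6.669 = 2.191 mg/L.
D(2.54) = [0.340×11.21/(0.410−0.340)](e^(−0.340×2.54) − e^(−0.410×2.54)) + 2.191 e^(−0.410×2.54)
= 54.45 × (0.4216 − 0.3530) + 2.191 × 0.3530 = 4.513 mg/L.
DO = 8.86 − 4.513 = 4.347 mg/L.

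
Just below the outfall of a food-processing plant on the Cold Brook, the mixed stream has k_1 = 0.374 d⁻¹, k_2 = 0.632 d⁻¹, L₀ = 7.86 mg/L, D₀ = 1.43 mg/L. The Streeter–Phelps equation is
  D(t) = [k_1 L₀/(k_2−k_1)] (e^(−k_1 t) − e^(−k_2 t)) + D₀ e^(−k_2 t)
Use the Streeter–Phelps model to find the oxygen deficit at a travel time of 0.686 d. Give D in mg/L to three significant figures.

D ≈ 2.36 mg/L

k_1 L₀/(k_2−k_1) = 0.374×7.86/(0.632−0.374) = 2.940/0.2580 = 11.39 mg/L.
e^(−k_1 t) = e^(−0.374×0.6860) = 0.7737; e^(−k_2 t) = e^(−0.632×0.6860) = 0.6482.
D = 11.39 × (0.7737 − 0.6482) + 1.43 × 0.6482 = 1.430 + 0.9269 = 2.357 mg/L.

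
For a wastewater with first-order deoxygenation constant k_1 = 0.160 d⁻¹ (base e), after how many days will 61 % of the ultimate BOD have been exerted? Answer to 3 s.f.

y/L₀ = 1 − e^(−k_1 t) = 0.61 ⇒ e^(−k_1 t) = 0.390
t = −ln(0.390) / 0.160 = 0.9416 / 0.160 = 5.885 d.

t ≈ 5.89 d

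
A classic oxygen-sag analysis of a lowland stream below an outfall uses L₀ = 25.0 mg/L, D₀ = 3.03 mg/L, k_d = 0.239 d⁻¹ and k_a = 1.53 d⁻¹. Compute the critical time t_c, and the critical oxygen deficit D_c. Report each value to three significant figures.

With k_a/k_d = 6.402 and 1 − D₀(k_a−k_d)/(k_d L₀) = 0.3453,
t_c = ln(6.402 × 0.3453) / (1.53 − 0.239) = ln(2.211) / 1.291 = 0.7933/1.291 = 0.6145 d.
D_c = (k_d/k_a) L₀ e^(−k_d t_c) = (0.239/1.53) × 25.0 × e^(−0.239×0.6145) = 0.1562 × 25.0 × 0.8634 = 3.372 mg/L.

t_c ≈ 0.614 d; D_c ≈ 3.37 mg/L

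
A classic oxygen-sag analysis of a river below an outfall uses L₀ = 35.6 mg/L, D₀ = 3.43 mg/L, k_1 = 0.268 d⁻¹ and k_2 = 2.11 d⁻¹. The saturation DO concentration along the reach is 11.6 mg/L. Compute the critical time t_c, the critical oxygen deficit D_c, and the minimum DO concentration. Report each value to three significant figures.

t_c ≈ 0.531 d; D_c ≈ 3.92 mg/L; min DO ≈ 7.68 mg/L

With k_2/k_1 = 7.873 and 1 − D₀(k_2−k_1)/(k_1 L₀) = 0.3378,
t_c = ln(7.873 × 0.3378) / (2.11 − 0.268) = ln(2.659) / 1.842 = 0.9781/1.842 = 0.5310 d.
L(t_c) = L₀ e^(−k_1 t_c) = 35.6 × 0.8674 = 30.88 mg/L, and at the critical point k_2 D_c = k_1 L, so D_c = (0.268/2.11) × 30.88 = 3.922 mg/L.
Minimum DO = C_s − D_c = 11.6 − 3.922 = 7.678 mg/L.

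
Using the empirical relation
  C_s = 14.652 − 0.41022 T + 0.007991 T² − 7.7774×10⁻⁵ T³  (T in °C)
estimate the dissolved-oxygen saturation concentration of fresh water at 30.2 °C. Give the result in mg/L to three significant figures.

C_s ≈ 7.41 mg/L

C_s = 14.652 − 0.41022×30.2 + 0.007991×30.2² − 7.7774×10⁻⁵×30.2³ = 7.409 mg/L.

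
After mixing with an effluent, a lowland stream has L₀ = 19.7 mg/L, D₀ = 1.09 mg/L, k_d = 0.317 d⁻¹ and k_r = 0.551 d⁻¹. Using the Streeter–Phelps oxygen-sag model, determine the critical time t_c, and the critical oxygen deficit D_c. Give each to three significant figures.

t_c = [1/(k_r−k_d)] ln[(k_r/k_d)(1 − D₀(k_r−k_d)/(k_d L₀))]
= [1/(0.551−0.317)] ln[(0.551/0.317)(1 − 1.09×0.2340/(0.317×19.7))]
= (1/0.2340) ln[1.738 × 0.9592] = 4.274 × ln(1.667) = 4.274 × 0.5111 = 2.184 d.
L(t_c) = L₀ e^(−k_d t_c) = 19.7 × 0.5004 = 9.857 mg/L, and at the critical point k_r D_c = k_d L, so D_c = (0.317/0.551) × 9.857 = 5.671 mg/L.

t_c ≈ 2.18 d; D_c ≈ 5.67 mg/L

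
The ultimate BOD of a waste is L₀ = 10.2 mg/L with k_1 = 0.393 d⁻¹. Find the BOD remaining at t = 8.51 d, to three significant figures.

L_t = L₀ e^(−k_1 t) = 10.2 × e^(−0.393×8.51) = 10.2 × 0.03528 = 0.3599 mg/L.

L ≈ 0.360 mg/L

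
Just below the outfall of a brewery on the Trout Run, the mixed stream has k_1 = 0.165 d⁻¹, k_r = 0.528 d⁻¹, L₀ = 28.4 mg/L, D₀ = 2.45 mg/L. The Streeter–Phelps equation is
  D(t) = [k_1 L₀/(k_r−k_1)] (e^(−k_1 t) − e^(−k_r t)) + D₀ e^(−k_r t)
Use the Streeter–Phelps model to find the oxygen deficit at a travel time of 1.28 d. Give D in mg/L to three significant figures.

k_1 L₀/(k_r−k_1) = 0.165×28.4/(0.528−0.165) = 4.686/0.3630 = 12.91 mg/L.
e^(−k_1 t) = e^(−0.165×1.280) = 0.8096; e^(−k_r t) = e^(−0.528×1.280) = 0.5087.
D = 12.91 × (0.8096 − 0.5087) + 2.45 × 0.5087 = 3.884 + 1.246 = 5.131 mg/L.

D ≈ 5.13 mg/L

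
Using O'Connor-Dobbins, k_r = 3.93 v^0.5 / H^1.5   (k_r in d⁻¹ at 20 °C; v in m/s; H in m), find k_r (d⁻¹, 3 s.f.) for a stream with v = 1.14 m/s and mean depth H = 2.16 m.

k_r = 3.93 × 1.14^0.5 / 2.16^1.5 = 3.93 × 1.068 / 3.175 = 1.322 d⁻¹.

k_r ≈ 1.32 d⁻¹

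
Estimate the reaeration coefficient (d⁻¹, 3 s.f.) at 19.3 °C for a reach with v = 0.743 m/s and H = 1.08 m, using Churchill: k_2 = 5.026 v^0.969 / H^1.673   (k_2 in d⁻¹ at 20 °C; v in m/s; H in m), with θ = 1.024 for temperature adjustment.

k_2(20) = 5.026 × 0.743^0.969 / 1.08^1.673 = 5.026 × 0.7499 / 1.137 = 3.314 d⁻¹.
k_2(19.3) = 3.314 × 1.024^(19.3−20) = 3.314 × 0.9835 = 3.259 d⁻¹.

k_2 ≈ 3.26 d⁻¹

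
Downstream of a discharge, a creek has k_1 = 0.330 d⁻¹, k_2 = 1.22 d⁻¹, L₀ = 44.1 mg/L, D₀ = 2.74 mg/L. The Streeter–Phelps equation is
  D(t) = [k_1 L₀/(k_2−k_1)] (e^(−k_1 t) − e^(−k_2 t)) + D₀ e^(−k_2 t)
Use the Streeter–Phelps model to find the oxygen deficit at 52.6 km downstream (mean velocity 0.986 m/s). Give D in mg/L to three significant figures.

Travel time t = x/v = 52.6 km / (0.986 m/s) = 52600 m / 0.986 m/s = 53350 s = 0.6174 d.
k_1 L₀/(k_2−k_1) = 0.330×44.1/(1.22−0.330) = 14.55/0.8900 = 16.35 mg/L.
e^(−k_1 t) = e^(−0.330×0.6174) = 0.8157; e^(−k_2 t) = e^(−1.22×0.6174) = 0.4708.
D = 16.35 × (0.8157 − 0.4708) + 2.74 × 0.4708 = 5.639 + 1.290 = 6.929 mg/L.

D ≈ 6.93 mg/L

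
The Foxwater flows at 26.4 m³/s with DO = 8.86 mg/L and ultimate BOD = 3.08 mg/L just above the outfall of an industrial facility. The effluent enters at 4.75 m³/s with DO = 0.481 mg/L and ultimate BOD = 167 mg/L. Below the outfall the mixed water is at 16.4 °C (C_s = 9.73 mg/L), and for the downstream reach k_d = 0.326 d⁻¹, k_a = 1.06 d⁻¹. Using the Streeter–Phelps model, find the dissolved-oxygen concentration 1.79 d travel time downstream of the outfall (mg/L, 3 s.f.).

Mixed DO = (26.4×8.86 + 4.75×0.481)/(26.4+4.75) = 236.2/31.15 = 7.582 mg/L.
Mixed L₀ = (26.4×3.08 + 4.75×167)/(31.15) = 874.6/31.15 = 28.08 mg/L.
Initial deficit D₀ = C_s − DO₀ = 9.73 − 7.582 = 2.148 mg/L.
D(1.79) = [0.326×28.08/(1.06−0.326)](e^(−0.326×1.79) − e^(−1.06×1.79)) + 2.148 e^(−1.06×1.79)
= 12.47 × (0.5579 − 0.1500) + 2.148 × 0.1500 = 5.409 mg/L.
DO = 9.73 − 5.409 = 4.321 mg/L.

DO ≈ 4.32 mg/L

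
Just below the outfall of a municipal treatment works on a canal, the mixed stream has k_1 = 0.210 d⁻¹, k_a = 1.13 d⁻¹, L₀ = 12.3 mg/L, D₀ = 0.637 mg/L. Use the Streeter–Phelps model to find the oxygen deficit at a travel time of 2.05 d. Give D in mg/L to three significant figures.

k_1 L₀/(k_a−k_1) = 0.210×12.3/(1.13−0.210) = 2.583/0.9200 = 2.808 mg/L.
e^(−k_1 t) = e^(−0.210×2.050) = 0.6502; e^(−k_a t) = e^(−1.13×2.050) = 0.09862.
D = 2.808 × (0.6502 − 0.09862) + 0.637 × 0.09862 = 1.549 + 0.06282 = 1.611 mg/L.

D ≈ 1.61 mg/L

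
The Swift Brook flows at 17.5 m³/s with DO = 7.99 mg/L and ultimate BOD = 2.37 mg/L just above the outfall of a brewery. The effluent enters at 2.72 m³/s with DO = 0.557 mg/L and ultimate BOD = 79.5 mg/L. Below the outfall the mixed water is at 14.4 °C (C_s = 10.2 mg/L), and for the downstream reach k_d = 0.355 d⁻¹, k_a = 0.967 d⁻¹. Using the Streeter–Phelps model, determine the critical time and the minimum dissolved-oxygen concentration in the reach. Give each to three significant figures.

Mixed DO = (17.5×7.99 + 2.72×0.557)/(17.5+2.72) = 141.3/20.22 = 6.990 mg/L.
Mixed L₀ = (17.5×2.37 + 2.72×79.5)/(20.22) = 257.7/20.22 = 12.75 mg/L.
Initial deficit D₀ = C_s − DO₀ = 10.2 − 6.990 = 3.210 mg/L.
t_c = (1/0.6120) ln[(0.967/0.355)(1 − 3.210×0.6120/(0.355×12.75))] = 1.634 × ln(1.541) = 0.7069 d.
D_c = (0.355/0.967) × 12.75 × e^(−0.355×0.7069) = 0.3671 × 12.75 × 0.7781 = 3.641 mg/L.
Minimum DO = 10.2 − 3.641 = 6.559 mg/L.

t_c ≈ 0.707 d; minimum DO ≈ 6.56 mg/L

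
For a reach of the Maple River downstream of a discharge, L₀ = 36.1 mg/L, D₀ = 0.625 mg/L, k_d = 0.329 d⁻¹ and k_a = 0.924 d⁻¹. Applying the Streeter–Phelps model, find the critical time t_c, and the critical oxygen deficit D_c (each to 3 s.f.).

t_c ≈ 1.68 d; D_c ≈ 7.39 mg/L

With k_a/k_d = 2.809 and 1 − D₀(k_a−k_d)/(k_d L₀) = 0.9687,
t_c = ln(2.809 × 0.9687) / (0.924 − 0.329) = ln(2.721) / 0.5950 = 1.001/0.5950 = 1.682 d.
L(t_c) = L₀ e^(−k_d t_c) = 36.1 × 0.5750 = 20.76 mg/L, and at the critical point k_a D_c = k_d L, so D_c = (0.329/0.924) × 20.76 = 7.391 mg/L.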